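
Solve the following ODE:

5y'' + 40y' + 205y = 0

Characteristic equation: 5r² + 40r + 205 = 0
Divide by 5: r² + 8r + 41 = 0
Roots: r = -4 ± 5i (complex conjugates)
General solution: y = e^(-4x)(C₁cos(5x) + C₂sin(5x))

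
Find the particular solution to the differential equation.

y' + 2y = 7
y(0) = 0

General solution: y = 7/2 + Ce^(-2x)
Applying y(0) = 0: C = 0 - 7/2 = -7/2
Particular solution: y = 7/2 - (7/2)e^(-2x)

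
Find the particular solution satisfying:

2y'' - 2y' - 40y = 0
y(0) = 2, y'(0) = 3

General solution: y = C₁e^(5x) + C₂e^(-4x)
Applying ICs: C₁ = 11/9, C₂ = 7/9
Particular solution: y = (11/9)e^(5x) + (7/9)e^(-4x)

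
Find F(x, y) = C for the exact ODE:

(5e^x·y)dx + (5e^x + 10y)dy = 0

Verify exactness: ∂M/∂y = ∂N/∂x ✓
Find F(x,y) such that ∂F/∂x = M, ∂F/∂y = N
Solution: 5e^x·y + 5y² = C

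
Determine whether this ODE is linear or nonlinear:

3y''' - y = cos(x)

Linear (y and its derivatives appear to the first power only, no products of y terms)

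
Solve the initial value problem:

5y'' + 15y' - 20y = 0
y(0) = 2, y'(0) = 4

General solution: y = C₁e^x + C₂e^(-4x)
Applying ICs: C₁ = 12/5, C₂ = -2/5
Particular solution: y = (12/5)e^x - (2/5)e^(-4x)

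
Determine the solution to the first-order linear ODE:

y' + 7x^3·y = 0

Using integrating factor method:

General solution: y = Ce^(-7x^4/4)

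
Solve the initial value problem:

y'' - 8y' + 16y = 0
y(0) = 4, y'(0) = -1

General solution: y = (C₁ + C₂x)e^(4x)
Repeated root r = 4
Applying ICs: C₁ = 4, C₂ = -17
Particular solution: y = (4 - 17x)e^(4x)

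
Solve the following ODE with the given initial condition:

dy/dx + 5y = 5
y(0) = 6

General solution: y = 1 + Ce^(-5x)
Applying y(0) = 6: C = 6 - 1 = 5
Particular solution: y = 1 + 5e^(-5x)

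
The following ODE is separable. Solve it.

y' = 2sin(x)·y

Separating variables and integrating:
ln|y| = -2cos(x) + C

General solution: y = Ce^(-2cos(x))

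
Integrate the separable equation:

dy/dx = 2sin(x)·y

Separating variables and integrating:
ln|y| = -2cos(x) + C

General solution: y = Ce^(-2cos(x))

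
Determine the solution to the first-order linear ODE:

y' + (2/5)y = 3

Using integrating factor method:

General solution: y = 15/2 + Ce^(-2x/5)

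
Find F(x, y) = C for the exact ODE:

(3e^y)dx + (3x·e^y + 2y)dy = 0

Verify exactness: ∂M/∂y = ∂N/∂x ✓
Find F(x,y) such that ∂F/∂x = M, ∂F/∂y = N
Solution: 3x·e^y + y² = C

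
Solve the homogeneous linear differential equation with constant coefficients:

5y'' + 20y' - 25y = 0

Characteristic equation: 5r² + 20r - 25 = 0
Divide by 5: r² + 4r - 5 = 0
Roots: r = 1, -5 (distinct real)
General solution: y = C₁e^x + C₂e^(-5x)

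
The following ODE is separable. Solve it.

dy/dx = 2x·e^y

Separating variables and integrating:
-e^(-y) = x² + C

General solution: y = -ln(C - x²)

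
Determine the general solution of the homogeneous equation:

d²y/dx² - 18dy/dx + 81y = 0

Characteristic equation: r² - 18r + 81 = 0
Factored: (r - 9)² = 0
Repeated root: r = 9
General solution: y = (C₁ + C₂x)e^(9x)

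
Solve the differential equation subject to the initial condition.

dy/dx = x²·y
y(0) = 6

General solution: y = Ce^(x³/3)
Applying IC y(0) = 6:
Particular solution: y = 6e^(x³/3)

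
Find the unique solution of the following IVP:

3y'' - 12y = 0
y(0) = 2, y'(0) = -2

General solution: y = C₁e^(2x) + C₂e^(-2x)
Applying ICs: C₁ = 1/2, C₂ = 3/2
Particular solution: y = (1/2)e^(2x) + (3/2)e^(-2x)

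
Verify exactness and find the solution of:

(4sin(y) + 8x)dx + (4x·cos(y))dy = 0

Verify exactness: ∂M/∂y = ∂N/∂x ✓
Find F(x,y) such that ∂F/∂x = M, ∂F/∂y = N
Solution: 4x·sin(y) + 4x² = C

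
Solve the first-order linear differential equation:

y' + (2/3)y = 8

Using integrating factor method:

General solution: y = 12 + Ce^(-2x/3)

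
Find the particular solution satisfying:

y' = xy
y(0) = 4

General solution: y = Ce^(x²/2)
Applying IC y(0) = 4:
Particular solution: y = 4e^(x²/2)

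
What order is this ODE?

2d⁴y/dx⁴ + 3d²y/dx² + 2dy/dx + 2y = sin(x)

The order is 4 (highest derivative is of order 4).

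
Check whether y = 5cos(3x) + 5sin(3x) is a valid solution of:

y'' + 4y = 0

Verification:
y'' = -45cos(3x) - 45sin(3x)
y'' + 4y ≠ 0 (frequency mismatch: got 9 instead of 4)

No, it is not a solution.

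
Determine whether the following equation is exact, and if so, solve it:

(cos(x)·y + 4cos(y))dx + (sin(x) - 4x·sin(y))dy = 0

Verify exactness: ∂M/∂y = ∂N/∂x ✓
Find F(x,y) such that ∂F/∂x = M, ∂F/∂y = N
Solution: sin(x)·y + 4x·cos(y) = C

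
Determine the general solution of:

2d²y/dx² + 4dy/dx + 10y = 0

Characteristic equation: 2r² + 4r + 10 = 0
Divide by 2: r² + 2r + 5 = 0
Roots: r = -1 ± 2i (complex conjugates)
General solution: y = e^(-x)(C₁cos(2x) + C₂sin(2x))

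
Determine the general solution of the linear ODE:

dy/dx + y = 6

Using integrating factor method:

General solution: y = 6 + Ce^(-x)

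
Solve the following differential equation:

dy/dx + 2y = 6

Using integrating factor method:

General solution: y = 3 + Ce^(-2x)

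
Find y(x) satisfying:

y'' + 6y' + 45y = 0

Characteristic equation: r² + 6r + 45 = 0
Roots: r = -3 ± 6i (complex conjugates)
General solution: y = e^(-3x)(C₁cos(6x) + C₂sin(6x))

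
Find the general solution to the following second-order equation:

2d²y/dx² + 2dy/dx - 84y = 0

Characteristic equation: 2r² + 2r - 84 = 0
Divide by 2: r² + r - 42 = 0
Roots: r = 6, -7 (distinct real)
General solution: y = C₁e^(6x) + C₂e^(-7x)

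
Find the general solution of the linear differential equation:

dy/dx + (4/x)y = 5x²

Using integrating factor method:

General solution: y = (5/7)x^3 + Cx^(-4)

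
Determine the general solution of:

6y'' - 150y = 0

Characteristic equation: 6r² - 150 = 0
Divide by 6: r² - 25 = 0
Roots: r = 5, -5 (distinct real)
General solution: y = C₁e^(5x) + C₂e^(-5x)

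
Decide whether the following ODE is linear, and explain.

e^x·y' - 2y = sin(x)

Linear (y and its derivatives appear to the first power only, no products of y terms)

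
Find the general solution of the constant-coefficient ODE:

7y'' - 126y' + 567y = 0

Characteristic equation: 7r² - 126r + 567 = 0
Divide by 7: r² - 18r + 81 = 0
Factored: (r - 9)² = 0
Repeated root: r = 9
General solution: y = (C₁ + C₂x)e^(9x)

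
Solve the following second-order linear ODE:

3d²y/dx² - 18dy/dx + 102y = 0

Characteristic equation: 3r² - 18r + 102 = 0
Divide by 3: r² - 6r + 34 = 0
Roots: r = 3 ± 5i (complex conjugates)
General solution: y = e^(3x)(C₁cos(5x) + C₂sin(5x))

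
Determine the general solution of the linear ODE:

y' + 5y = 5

Using integrating factor method:

General solution: y = 1 + Ce^(-5x)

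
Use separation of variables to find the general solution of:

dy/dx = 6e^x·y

Separating variables and integrating:
ln|y| = 6e^x + C

General solution: y = Ce^(6e^x)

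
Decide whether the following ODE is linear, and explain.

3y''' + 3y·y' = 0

Nonlinear (product y·y')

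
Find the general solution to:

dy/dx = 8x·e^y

Separating variables and integrating:
-e^(-y) = 4x² + C

General solution: y = -ln(C - 4x²)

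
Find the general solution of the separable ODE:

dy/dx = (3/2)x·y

Separating variables and integrating:
ln|y| = 3x^2/4 + C

General solution: y = Ce^(3x^2/4)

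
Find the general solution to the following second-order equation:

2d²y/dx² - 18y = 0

Characteristic equation: 2r² - 18 = 0
Divide by 2: r² - 9 = 0
Roots: r = 3, -3 (distinct real)
General solution: y = C₁e^(3x) + C₂e^(-3x)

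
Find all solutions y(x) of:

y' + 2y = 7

Using integrating factor method:

General solution: y = 7/2 + Ce^(-2x)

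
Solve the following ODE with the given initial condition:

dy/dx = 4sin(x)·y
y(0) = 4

General solution: y = Ce^(-4cos(x))
Applying IC y(0) = 4:
Particular solution: y = 4e^(4(1-cos(x)))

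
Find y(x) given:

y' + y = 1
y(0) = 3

General solution: y = 1 + Ce^(-x)
Applying y(0) = 3: C = 3 - 1 = 2
Particular solution: y = 1 + 2e^(-x)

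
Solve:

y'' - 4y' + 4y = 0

Characteristic equation: r² - 4r + 4 = 0
Factored: (r - 2)² = 0
Repeated root: r = 2
General solution: y = (C₁ + C₂x)e^(2x)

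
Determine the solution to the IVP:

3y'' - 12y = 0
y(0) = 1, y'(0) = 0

General solution: y = C₁e^(2x) + C₂e^(-2x)
Applying ICs: C₁ = 1/2, C₂ = 1/2
Particular solution: y = (1/2)e^(2x) + (1/2)e^(-2x)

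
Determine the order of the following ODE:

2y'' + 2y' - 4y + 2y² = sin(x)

The order is 2 (highest derivative is of order 2).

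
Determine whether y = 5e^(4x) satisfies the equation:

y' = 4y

Verification:
y = 5e^(4x)
y' = 20e^(4x)
4y = 20e^(4x)
y' = 4y ✓

Yes, it is a solution.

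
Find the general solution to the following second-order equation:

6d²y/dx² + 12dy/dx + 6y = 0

Characteristic equation: 6r² + 12r + 6 = 0
Divide by 6: r² + 2r + 1 = 0
Factored: (r + 1)² = 0
Repeated root: r = -1
General solution: y = (C₁ + C₂x)e^(-x)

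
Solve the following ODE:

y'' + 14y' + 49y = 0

Characteristic equation: r² + 14r + 49 = 0
Factored: (r + 7)² = 0
Repeated root: r = -7
General solution: y = (C₁ + C₂x)e^(-7x)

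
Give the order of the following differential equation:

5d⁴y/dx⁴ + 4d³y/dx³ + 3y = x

The order is 4 (highest derivative is of order 4).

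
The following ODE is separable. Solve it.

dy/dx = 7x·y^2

Separating variables and integrating:
-1/y = 7x^2/2 + C

General solution: y^-1 = (-7/2)x^2 + C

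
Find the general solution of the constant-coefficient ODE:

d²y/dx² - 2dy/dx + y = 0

Characteristic equation: r² - 2r + 1 = 0
Factored: (r - 1)² = 0
Repeated root: r = 1
General solution: y = (C₁ + C₂x)e^x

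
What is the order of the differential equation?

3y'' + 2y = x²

The order is 2 (highest derivative is of order 2).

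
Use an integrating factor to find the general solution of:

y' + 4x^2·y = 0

Using integrating factor method:

General solution: y = Ce^(-4x^3/3)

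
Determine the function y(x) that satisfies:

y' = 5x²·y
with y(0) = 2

General solution: y = Ce^(5x³/3)
Applying IC y(0) = 2:
Particular solution: y = 2e^(5x³/3)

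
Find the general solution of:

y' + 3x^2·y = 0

Using integrating factor method:

General solution: y = Ce^(-x^3)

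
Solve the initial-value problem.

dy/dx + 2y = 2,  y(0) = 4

General solution: y = 1 + Ce^(-2x)
Applying y(0) = 4: C = 4 - 1 = 3
Particular solution: y = 1 + 3e^(-2x)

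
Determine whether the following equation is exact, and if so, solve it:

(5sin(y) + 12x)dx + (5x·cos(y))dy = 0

Verify exactness: ∂M/∂y = ∂N/∂x ✓
Find F(x,y) such that ∂F/∂x = M, ∂F/∂y = N
Solution: 5x·sin(y) + 6x² = C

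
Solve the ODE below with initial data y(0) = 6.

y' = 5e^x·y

General solution: y = Ce^(5e^x)
Applying IC y(0) = 6:
Particular solution: y = 6e^(5(e^x - 1))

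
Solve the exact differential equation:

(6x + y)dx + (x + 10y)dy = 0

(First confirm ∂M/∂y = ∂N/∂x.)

Verify exactness: ∂M/∂y = ∂N/∂x ✓
Find F(x,y) such that ∂F/∂x = M, ∂F/∂y = N
Solution: 3x² + xy + 5y² = C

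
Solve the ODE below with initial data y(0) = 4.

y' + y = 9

General solution: y = 9 + Ce^(-x)
Applying y(0) = 4: C = 4 - 9 = -5
Particular solution: y = 9 - 5e^(-x)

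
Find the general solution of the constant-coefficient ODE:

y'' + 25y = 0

Characteristic equation: r² + 25 = 0
Roots: r = ±5i (complex conjugates)
General solution: y = C₁cos(5x) + C₂sin(5x)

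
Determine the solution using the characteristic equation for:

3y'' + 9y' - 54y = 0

Characteristic equation: 3r² + 9r - 54 = 0
Divide by 3: r² + 3r - 18 = 0
Roots: r = 3, -6 (distinct real)
General solution: y = C₁e^(3x) + C₂e^(-6x)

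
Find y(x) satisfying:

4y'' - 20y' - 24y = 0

Characteristic equation: 4r² - 20r - 24 = 0
Divide by 4: r² - 5r - 6 = 0
Roots: r = 6, -1 (distinct real)
General solution: y = C₁e^(6x) + C₂e^(-x)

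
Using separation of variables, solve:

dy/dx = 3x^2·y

Separating variables and integrating:
ln|y| = x^3 + C

General solution: y = Ce^(x^3)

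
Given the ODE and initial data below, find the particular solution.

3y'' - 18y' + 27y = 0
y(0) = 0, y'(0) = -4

General solution: y = (C₁ + C₂x)e^(3x)
Repeated root r = 3
Applying ICs: C₁ = 0, C₂ = -4
Particular solution: y = -4xe^(3x)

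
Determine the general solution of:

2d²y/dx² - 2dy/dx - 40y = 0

Characteristic equation: 2r² - 2r - 40 = 0
Divide by 2: r² - r - 20 = 0
Roots: r = 5, -4 (distinct real)
General solution: y = C₁e^(5x) + C₂e^(-4x)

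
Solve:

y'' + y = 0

Characteristic equation: r² + 1 = 0
Roots: r = ±i (complex conjugates)
General solution: y = C₁cos(x) + C₂sin(x)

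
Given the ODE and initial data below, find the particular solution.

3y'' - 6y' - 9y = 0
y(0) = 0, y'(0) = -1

General solution: y = C₁e^(3x) + C₂e^(-x)
Applying ICs: C₁ = -1/4, C₂ = 1/4
Particular solution: y = -(1/4)e^(3x) + (1/4)e^(-x)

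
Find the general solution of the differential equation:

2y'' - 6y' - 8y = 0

Characteristic equation: 2r² - 6r - 8 = 0
Divide by 2: r² - 3r - 4 = 0
Roots: r = 4, -1 (distinct real)
General solution: y = C₁e^(4x) + C₂e^(-x)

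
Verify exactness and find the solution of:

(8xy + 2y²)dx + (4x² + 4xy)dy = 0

Verify exactness: ∂M/∂y = ∂N/∂x ✓
Find F(x,y) such that ∂F/∂x = M, ∂F/∂y = N
Solution: 4x²y + 2xy² = C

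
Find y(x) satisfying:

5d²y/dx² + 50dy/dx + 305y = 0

Characteristic equation: 5r² + 50r + 305 = 0
Divide by 5: r² + 10r + 61 = 0
Roots: r = -5 ± 6i (complex conjugates)
General solution: y = e^(-5x)(C₁cos(6x) + C₂sin(6x))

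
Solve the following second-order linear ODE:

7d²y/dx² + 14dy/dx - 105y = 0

Characteristic equation: 7r² + 14r - 105 = 0
Divide by 7: r² + 2r - 15 = 0
Roots: r = 3, -5 (distinct real)
General solution: y = C₁e^(3x) + C₂e^(-5x)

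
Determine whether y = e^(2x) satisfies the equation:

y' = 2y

Verification:
y = e^(2x)
y' = 2e^(2x)
2y = 2e^(2x)
y' = 2y ✓

Yes, it is a solution.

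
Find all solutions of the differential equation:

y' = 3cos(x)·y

Separating variables and integrating:
ln|y| = 3sin(x) + C

General solution: y = Ce^(3sin(x))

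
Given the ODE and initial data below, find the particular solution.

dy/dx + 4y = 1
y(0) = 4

General solution: y = 1/4 + Ce^(-4x)
Applying y(0) = 4: C = 4 - 1/4 = 15/4
Particular solution: y = 1/4 + (15/4)e^(-4x)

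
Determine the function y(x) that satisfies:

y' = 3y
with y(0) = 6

General solution: y = Ce^(3x)
Applying IC y(0) = 6:
Particular solution: y = 6e^(3x)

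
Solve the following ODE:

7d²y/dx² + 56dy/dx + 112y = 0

Characteristic equation: 7r² + 56r + 112 = 0
Divide by 7: r² + 8r + 16 = 0
Factored: (r + 4)² = 0
Repeated root: r = -4
General solution: y = (C₁ + C₂x)e^(-4x)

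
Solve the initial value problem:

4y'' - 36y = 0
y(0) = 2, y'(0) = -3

General solution: y = C₁e^(3x) + C₂e^(-3x)
Applying ICs: C₁ = 1/2, C₂ = 3/2
Particular solution: y = (1/2)e^(3x) + (3/2)e^(-3x)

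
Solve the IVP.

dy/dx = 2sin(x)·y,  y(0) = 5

General solution: y = Ce^(-2cos(x))
Applying IC y(0) = 5:
Particular solution: y = 5e^(2(1-cos(x)))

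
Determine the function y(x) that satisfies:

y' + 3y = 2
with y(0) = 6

General solution: y = 2/3 + Ce^(-3x)
Applying y(0) = 6: C = 6 - 2/3 = 16/3
Particular solution: y = 2/3 + (16/3)e^(-3x)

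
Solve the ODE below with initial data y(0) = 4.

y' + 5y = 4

General solution: y = 4/5 + Ce^(-5x)
Applying y(0) = 4: C = 4 - 4/5 = 16/5
Particular solution: y = 4/5 + (16/5)e^(-5x)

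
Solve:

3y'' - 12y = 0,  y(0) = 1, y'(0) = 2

General solution: y = C₁e^(2x) + C₂e^(-2x)
Applying ICs: C₁ = 1, C₂ = 0
Particular solution: y = e^(2x)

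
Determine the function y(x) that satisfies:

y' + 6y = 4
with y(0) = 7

General solution: y = 2/3 + Ce^(-6x)
Applying y(0) = 7: C = 7 - 2/3 = 19/3
Particular solution: y = 2/3 + (19/3)e^(-6x)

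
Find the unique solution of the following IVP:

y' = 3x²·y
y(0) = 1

General solution: y = Ce^(x³)
Applying IC y(0) = 1:
Particular solution: y = e^(x³)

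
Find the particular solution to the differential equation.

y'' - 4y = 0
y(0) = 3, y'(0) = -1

General solution: y = C₁e^(2x) + C₂e^(-2x)
Applying ICs: C₁ = 5/4, C₂ = 7/4
Particular solution: y = (5/4)e^(2x) + (7/4)e^(-2x)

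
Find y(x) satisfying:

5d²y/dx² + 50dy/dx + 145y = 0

Characteristic equation: 5r² + 50r + 145 = 0
Divide by 5: r² + 10r + 29 = 0
Roots: r = -5 ± 2i (complex conjugates)
General solution: y = e^(-5x)(C₁cos(2x) + C₂sin(2x))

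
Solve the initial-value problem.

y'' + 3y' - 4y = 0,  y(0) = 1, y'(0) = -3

General solution: y = C₁e^x + C₂e^(-4x)
Applying ICs: C₁ = 1/5, C₂ = 4/5
Particular solution: y = (1/5)e^x + (4/5)e^(-4x)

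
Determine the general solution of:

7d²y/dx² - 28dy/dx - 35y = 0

Characteristic equation: 7r² - 28r - 35 = 0
Divide by 7: r² - 4r - 5 = 0
Roots: r = 5, -1 (distinct real)
General solution: y = C₁e^(5x) + C₂e^(-x)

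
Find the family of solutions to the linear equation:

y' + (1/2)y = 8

Using integrating factor method:

General solution: y = 16 + Ce^(-x/2)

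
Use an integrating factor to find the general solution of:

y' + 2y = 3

Using integrating factor method:

General solution: y = 3/2 + Ce^(-2x)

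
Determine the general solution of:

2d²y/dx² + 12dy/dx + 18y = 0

Characteristic equation: 2r² + 12r + 18 = 0
Divide by 2: r² + 6r + 9 = 0
Factored: (r + 3)² = 0
Repeated root: r = -3
General solution: y = (C₁ + C₂x)e^(-3x)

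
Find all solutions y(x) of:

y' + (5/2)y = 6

Using integrating factor method:

General solution: y = 12/5 + Ce^(-5x/2)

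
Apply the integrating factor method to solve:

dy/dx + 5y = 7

Using integrating factor method:

General solution: y = 7/5 + Ce^(-5x)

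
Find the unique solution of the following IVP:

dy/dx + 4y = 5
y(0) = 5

General solution: y = 5/4 + Ce^(-4x)
Applying y(0) = 5: C = 5 - 5/4 = 15/4
Particular solution: y = 5/4 + (15/4)e^(-4x)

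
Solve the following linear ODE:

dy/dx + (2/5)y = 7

Using integrating factor method:

General solution: y = 35/2 + Ce^(-2x/5)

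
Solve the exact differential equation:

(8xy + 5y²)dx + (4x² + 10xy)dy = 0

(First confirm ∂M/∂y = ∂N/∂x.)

Verify exactness: ∂M/∂y = ∂N/∂x ✓
Find F(x,y) such that ∂F/∂x = M, ∂F/∂y = N
Solution: 4x²y + 5xy² = C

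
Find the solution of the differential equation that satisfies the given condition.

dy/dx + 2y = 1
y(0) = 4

General solution: y = 1/2 + Ce^(-2x)
Applying y(0) = 4: C = 4 - 1/2 = 7/2
Particular solution: y = 1/2 + (7/2)e^(-2x)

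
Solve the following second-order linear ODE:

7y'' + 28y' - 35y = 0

Characteristic equation: 7r² + 28r - 35 = 0
Divide by 7: r² + 4r - 5 = 0
Roots: r = 1, -5 (distinct real)
General solution: y = C₁e^x + C₂e^(-5x)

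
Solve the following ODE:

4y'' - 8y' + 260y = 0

Characteristic equation: 4r² - 8r + 260 = 0
Divide by 4: r² - 2r + 65 = 0
Roots: r = 1 ± 8i (complex conjugates)
General solution: y = e^x(C₁cos(8x) + C₂sin(8x))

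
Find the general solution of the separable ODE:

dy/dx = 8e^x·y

Separating variables and integrating:
ln|y| = 8e^x + C

General solution: y = Ce^(8e^x)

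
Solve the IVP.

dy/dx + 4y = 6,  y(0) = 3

General solution: y = 3/2 + Ce^(-4x)
Applying y(0) = 3: C = 3 - 3/2 = 3/2
Particular solution: y = 3/2 + (3/2)e^(-4x)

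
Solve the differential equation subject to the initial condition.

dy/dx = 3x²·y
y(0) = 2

General solution: y = Ce^(x³)
Applying IC y(0) = 2:
Particular solution: y = 2e^(x³)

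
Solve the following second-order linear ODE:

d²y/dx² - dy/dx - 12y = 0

Characteristic equation: r² - r - 12 = 0
Roots: r = 4, -3 (distinct real)
General solution: y = C₁e^(4x) + C₂e^(-3x)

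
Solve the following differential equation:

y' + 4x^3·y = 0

Using integrating factor method:

General solution: y = Ce^(-x^4)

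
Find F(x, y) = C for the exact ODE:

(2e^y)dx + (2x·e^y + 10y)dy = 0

Verify exactness: ∂M/∂y = ∂N/∂x ✓
Find F(x,y) such that ∂F/∂x = M, ∂F/∂y = N
Solution: 2x·e^y + 5y² = C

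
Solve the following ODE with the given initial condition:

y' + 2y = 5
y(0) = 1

General solution: y = 5/2 + Ce^(-2x)
Applying y(0) = 1: C = 1 - 5/2 = -3/2
Particular solution: y = 5/2 - (3/2)e^(-2x)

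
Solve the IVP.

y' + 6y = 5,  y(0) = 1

General solution: y = 5/6 + Ce^(-6x)
Applying y(0) = 1: C = 1 - 5/6 = 1/6
Particular solution: y = 5/6 + (1/6)e^(-6x)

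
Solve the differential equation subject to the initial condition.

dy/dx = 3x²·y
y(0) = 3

General solution: y = Ce^(x³)
Applying IC y(0) = 3:
Particular solution: y = 3e^(x³)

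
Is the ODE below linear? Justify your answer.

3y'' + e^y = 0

No. Nonlinear (e^y is nonlinear in y)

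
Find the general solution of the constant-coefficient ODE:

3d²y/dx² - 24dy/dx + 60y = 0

Characteristic equation: 3r² - 24r + 60 = 0
Divide by 3: r² - 8r + 20 = 0
Roots: r = 4 ± 2i (complex conjugates)
General solution: y = e^(4x)(C₁cos(2x) + C₂sin(2x))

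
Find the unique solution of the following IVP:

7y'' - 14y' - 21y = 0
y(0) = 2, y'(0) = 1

General solution: y = C₁e^(3x) + C₂e^(-x)
Applying ICs: C₁ = 3/4, C₂ = 5/4
Particular solution: y = (3/4)e^(3x) + (5/4)e^(-x)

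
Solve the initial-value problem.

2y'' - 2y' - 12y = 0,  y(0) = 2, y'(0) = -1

General solution: y = C₁e^(3x) + C₂e^(-2x)
Applying ICs: C₁ = 3/5, C₂ = 7/5
Particular solution: y = (3/5)e^(3x) + (7/5)e^(-2x)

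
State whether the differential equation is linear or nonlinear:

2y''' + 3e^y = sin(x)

Nonlinear (e^y is nonlinear in y)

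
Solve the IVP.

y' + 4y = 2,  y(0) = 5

General solution: y = 1/2 + Ce^(-4x)
Applying y(0) = 5: C = 5 - 1/2 = 9/2
Particular solution: y = 1/2 + (9/2)e^(-4x)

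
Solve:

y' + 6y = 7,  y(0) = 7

General solution: y = 7/6 + Ce^(-6x)
Applying y(0) = 7: C = 7 - 7/6 = 35/6
Particular solution: y = 7/6 + (35/6)e^(-6x)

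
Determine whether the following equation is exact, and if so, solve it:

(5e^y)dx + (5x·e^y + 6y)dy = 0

Verify exactness: ∂M/∂y = ∂N/∂x ✓
Find F(x,y) such that ∂F/∂x = M, ∂F/∂y = N
Solution: 5x·e^y + 3y² = C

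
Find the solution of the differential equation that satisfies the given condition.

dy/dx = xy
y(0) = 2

General solution: y = Ce^(x²/2)
Applying IC y(0) = 2:
Particular solution: y = 2e^(x²/2)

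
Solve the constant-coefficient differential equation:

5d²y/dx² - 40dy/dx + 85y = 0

Characteristic equation: 5r² - 40r + 85 = 0
Divide by 5: r² - 8r + 17 = 0
Roots: r = 4 ± i (complex conjugates)
General solution: y = e^(4x)(C₁cos(x) + C₂sin(x))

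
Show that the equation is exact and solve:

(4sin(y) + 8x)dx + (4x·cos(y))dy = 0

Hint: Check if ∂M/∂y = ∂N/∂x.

Verify exactness: ∂M/∂y = ∂N/∂x ✓
Find F(x,y) such that ∂F/∂x = M, ∂F/∂y = N
Solution: 4x·sin(y) + 4x² = C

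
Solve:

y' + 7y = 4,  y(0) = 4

General solution: y = 4/7 + Ce^(-7x)
Applying y(0) = 4: C = 4 - 4/7 = 24/7
Particular solution: y = 4/7 + (24/7)e^(-7x)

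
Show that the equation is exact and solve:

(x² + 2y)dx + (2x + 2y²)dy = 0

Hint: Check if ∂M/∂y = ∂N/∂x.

Verify exactness: ∂M/∂y = ∂N/∂x ✓
Find F(x,y) such that ∂F/∂x = M, ∂F/∂y = N
Solution: x³/3 + 2xy + 2y³/3 = C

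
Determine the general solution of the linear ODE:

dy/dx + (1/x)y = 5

Using integrating factor method:

General solution: y = (5/2)x + C/x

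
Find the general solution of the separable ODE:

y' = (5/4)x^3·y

Separating variables and integrating:
ln|y| = 5x^4/16 + C

General solution: y = Ce^(5x^4/16)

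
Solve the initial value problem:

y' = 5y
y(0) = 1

General solution: y = Ce^(5x)
Applying IC y(0) = 1:
Particular solution: y = e^(5x)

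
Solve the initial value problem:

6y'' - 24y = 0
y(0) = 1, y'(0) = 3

General solution: y = C₁e^(2x) + C₂e^(-2x)
Applying ICs: C₁ = 5/4, C₂ = -1/4
Particular solution: y = (5/4)e^(2x) - (1/4)e^(-2x)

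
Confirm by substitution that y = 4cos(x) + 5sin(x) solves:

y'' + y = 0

Verification:
y'' = -4cos(x) - 5sin(x)
y'' + y = 0 ✓

Yes, it is a solution.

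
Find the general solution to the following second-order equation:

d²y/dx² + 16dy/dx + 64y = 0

Characteristic equation: r² + 16r + 64 = 0
Factored: (r + 8)² = 0
Repeated root: r = -8
General solution: y = (C₁ + C₂x)e^(-8x)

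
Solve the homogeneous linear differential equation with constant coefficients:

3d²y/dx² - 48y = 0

Characteristic equation: 3r² - 48 = 0
Divide by 3: r² - 16 = 0
Roots: r = 4, -4 (distinct real)
General solution: y = C₁e^(4x) + C₂e^(-4x)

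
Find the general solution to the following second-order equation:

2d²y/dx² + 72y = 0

Characteristic equation: 2r² + 72 = 0
Divide by 2: r² + 36 = 0
Roots: r = ±6i (complex conjugates)
General solution: y = C₁cos(6x) + C₂sin(6x)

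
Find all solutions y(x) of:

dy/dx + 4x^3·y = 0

Using integrating factor method:

General solution: y = Ce^(-x^4)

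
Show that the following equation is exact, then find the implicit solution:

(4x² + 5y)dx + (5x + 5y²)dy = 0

Verify exactness: ∂M/∂y = ∂N/∂x ✓
Find F(x,y) such that ∂F/∂x = M, ∂F/∂y = N
Solution: 4x³/3 + 5xy + 5y³/3 = C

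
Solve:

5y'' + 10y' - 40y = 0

Characteristic equation: 5r² + 10r - 40 = 0
Divide by 5: r² + 2r - 8 = 0
Roots: r = 2, -4 (distinct real)
General solution: y = C₁e^(2x) + C₂e^(-4x)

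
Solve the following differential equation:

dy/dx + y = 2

Using integrating factor method:

General solution: y = 2 + Ce^(-x)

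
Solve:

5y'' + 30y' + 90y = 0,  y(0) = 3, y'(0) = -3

General solution: y = e^(-3x)(C₁cos(3x) + C₂sin(3x))
Complex roots r = -3 ± 3i
Applying ICs: C₁ = 3, C₂ = 2
Particular solution: y = e^(-3x)(3cos(3x) + 2sin(3x))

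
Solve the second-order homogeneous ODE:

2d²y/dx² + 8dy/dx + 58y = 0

Characteristic equation: 2r² + 8r + 58 = 0
Divide by 2: r² + 4r + 29 = 0
Roots: r = -2 ± 5i (complex conjugates)
General solution: y = e^(-2x)(C₁cos(5x) + C₂sin(5x))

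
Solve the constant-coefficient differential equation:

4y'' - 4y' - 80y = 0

Characteristic equation: 4r² - 4r - 80 = 0
Divide by 4: r² - r - 20 = 0
Roots: r = 5, -4 (distinct real)
General solution: y = C₁e^(5x) + C₂e^(-4x)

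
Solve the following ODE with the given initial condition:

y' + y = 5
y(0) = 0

General solution: y = 5 + Ce^(-x)
Applying y(0) = 0: C = 0 - 5 = -5
Particular solution: y = 5 - 5e^(-x)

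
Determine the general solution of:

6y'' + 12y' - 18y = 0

Characteristic equation: 6r² + 12r - 18 = 0
Divide by 6: r² + 2r - 3 = 0
Roots: r = 1, -3 (distinct real)
General solution: y = C₁e^x + C₂e^(-3x)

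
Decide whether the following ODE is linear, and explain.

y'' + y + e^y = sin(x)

Nonlinear (e^y is nonlinear in y)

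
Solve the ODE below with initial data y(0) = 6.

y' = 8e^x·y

General solution: y = Ce^(8e^x)
Applying IC y(0) = 6:
Particular solution: y = 6e^(8(e^x - 1))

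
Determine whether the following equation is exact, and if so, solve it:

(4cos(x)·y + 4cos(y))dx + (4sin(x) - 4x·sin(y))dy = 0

Verify exactness: ∂M/∂y = ∂N/∂x ✓
Find F(x,y) such that ∂F/∂x = M, ∂F/∂y = N
Solution: 4sin(x)·y + 4x·cos(y) = C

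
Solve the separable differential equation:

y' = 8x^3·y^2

Separating variables and integrating:
-1/y = 2x^4 + C

General solution: y^-1 = -2x^4 + C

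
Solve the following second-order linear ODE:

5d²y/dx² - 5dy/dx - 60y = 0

Characteristic equation: 5r² - 5r - 60 = 0
Divide by 5: r² - r - 12 = 0
Roots: r = 4, -3 (distinct real)
General solution: y = C₁e^(4x) + C₂e^(-3x)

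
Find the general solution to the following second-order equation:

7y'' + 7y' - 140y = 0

Characteristic equation: 7r² + 7r - 140 = 0
Divide by 7: r² + r - 20 = 0
Roots: r = 4, -5 (distinct real)
General solution: y = C₁e^(4x) + C₂e^(-5x)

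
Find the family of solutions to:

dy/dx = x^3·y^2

Separating variables and integrating:
-1/y = x^4/4 + C

General solution: y^-1 = (-1/4)x^4 + C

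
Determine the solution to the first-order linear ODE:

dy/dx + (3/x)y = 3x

Using integrating factor method:

General solution: y = (3/5)x^2 + Cx^(-3)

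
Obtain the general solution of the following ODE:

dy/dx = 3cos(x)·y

Separating variables and integrating:
ln|y| = 3sin(x) + C

General solution: y = Ce^(3sin(x))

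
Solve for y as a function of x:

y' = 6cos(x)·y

Separating variables and integrating:
ln|y| = 6sin(x) + C

General solution: y = Ce^(6sin(x))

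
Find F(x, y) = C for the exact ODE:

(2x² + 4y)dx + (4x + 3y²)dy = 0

Verify exactness: ∂M/∂y = ∂N/∂x ✓
Find F(x,y) such that ∂F/∂x = M, ∂F/∂y = N
Solution: 2x³/3 + 4xy + y³ = C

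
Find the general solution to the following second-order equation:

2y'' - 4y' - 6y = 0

Characteristic equation: 2r² - 4r - 6 = 0
Divide by 2: r² - 2r - 3 = 0
Roots: r = 3, -1 (distinct real)
General solution: y = C₁e^(3x) + C₂e^(-x)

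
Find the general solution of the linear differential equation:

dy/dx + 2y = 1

Using integrating factor method:

General solution: y = 1/2 + Ce^(-2x)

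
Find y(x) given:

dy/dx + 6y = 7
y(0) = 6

General solution: y = 7/6 + Ce^(-6x)
Applying y(0) = 6: C = 6 - 7/6 = 29/6
Particular solution: y = 7/6 + (29/6)e^(-6x)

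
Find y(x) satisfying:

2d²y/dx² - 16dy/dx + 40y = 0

Characteristic equation: 2r² - 16r + 40 = 0
Divide by 2: r² - 8r + 20 = 0
Roots: r = 4 ± 2i (complex conjugates)
General solution: y = e^(4x)(C₁cos(2x) + C₂sin(2x))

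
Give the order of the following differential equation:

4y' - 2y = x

The order is 1 (highest derivative is of order 1).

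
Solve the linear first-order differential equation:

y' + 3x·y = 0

Using integrating factor method:

General solution: y = Ce^(-3x^2/2)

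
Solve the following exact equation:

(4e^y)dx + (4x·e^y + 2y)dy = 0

Verify exactness: ∂M/∂y = ∂N/∂x ✓
Find F(x,y) such that ∂F/∂x = M, ∂F/∂y = N
Solution: 4x·e^y + y² = C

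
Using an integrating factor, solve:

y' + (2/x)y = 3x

Using integrating factor method:

General solution: y = (3/4)x^2 + Cx^(-2)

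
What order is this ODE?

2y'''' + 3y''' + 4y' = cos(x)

The order is 4 (highest derivative is of order 4).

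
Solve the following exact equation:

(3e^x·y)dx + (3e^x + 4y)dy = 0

Verify exactness: ∂M/∂y = ∂N/∂x ✓
Find F(x,y) such that ∂F/∂x = M, ∂F/∂y = N
Solution: 3e^x·y + 2y² = C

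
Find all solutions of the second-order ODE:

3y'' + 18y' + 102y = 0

Characteristic equation: 3r² + 18r + 102 = 0
Divide by 3: r² + 6r + 34 = 0
Roots: r = -3 ± 5i (complex conjugates)
General solution: y = e^(-3x)(C₁cos(5x) + C₂sin(5x))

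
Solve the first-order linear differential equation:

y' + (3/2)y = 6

Using integrating factor method:

General solution: y = 4 + Ce^(-3x/2)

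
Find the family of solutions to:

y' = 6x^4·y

Separating variables and integrating:
ln|y| = 6x^5/5 + C

General solution: y = Ce^(6x^5/5)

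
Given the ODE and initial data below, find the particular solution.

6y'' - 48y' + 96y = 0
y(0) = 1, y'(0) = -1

General solution: y = (C₁ + C₂x)e^(4x)
Repeated root r = 4
Applying ICs: C₁ = 1, C₂ = -5
Particular solution: y = (1 - 5x)e^(4x)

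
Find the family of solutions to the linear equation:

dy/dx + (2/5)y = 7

Using integrating factor method:

General solution: y = 35/2 + Ce^(-2x/5)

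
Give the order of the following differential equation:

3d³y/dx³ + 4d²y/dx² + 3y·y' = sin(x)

The order is 3 (highest derivative is of order 3).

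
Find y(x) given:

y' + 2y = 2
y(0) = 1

General solution: y = 1 + Ce^(-2x)
Applying y(0) = 1: C = 1 - 1 = 0
Particular solution: y = 1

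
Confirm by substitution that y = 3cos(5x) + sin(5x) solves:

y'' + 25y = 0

Verification:
y'' = -75cos(5x) - 25sin(5x)
y'' + 25y = 0 ✓

Yes, it is a solution.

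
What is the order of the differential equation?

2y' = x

The order is 1 (highest derivative is of order 1).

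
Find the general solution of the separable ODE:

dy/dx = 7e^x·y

Separating variables and integrating:
ln|y| = 7e^x + C

General solution: y = Ce^(7e^x)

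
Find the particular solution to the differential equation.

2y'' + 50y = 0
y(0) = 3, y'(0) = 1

General solution: y = C₁cos(5x) + C₂sin(5x)
Complex roots r = ±5i
Applying ICs: C₁ = 3, C₂ = 1/5
Particular solution: y = 3cos(5x) + (1/5)sin(5x)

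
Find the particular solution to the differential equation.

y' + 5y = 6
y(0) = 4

General solution: y = 6/5 + Ce^(-5x)
Applying y(0) = 4: C = 4 - 6/5 = 14/5
Particular solution: y = 6/5 + (14/5)e^(-5x)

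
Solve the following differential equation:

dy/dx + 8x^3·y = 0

Using integrating factor method:

General solution: y = Ce^(-2x^4)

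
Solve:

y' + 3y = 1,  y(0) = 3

General solution: y = 1/3 + Ce^(-3x)
Applying y(0) = 3: C = 3 - 1/3 = 8/3
Particular solution: y = 1/3 + (8/3)e^(-3x)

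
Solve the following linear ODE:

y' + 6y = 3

Using integrating factor method:

General solution: y = 1/2 + Ce^(-6x)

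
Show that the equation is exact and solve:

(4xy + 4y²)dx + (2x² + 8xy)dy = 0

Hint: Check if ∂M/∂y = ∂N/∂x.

Verify exactness: ∂M/∂y = ∂N/∂x ✓
Find F(x,y) such that ∂F/∂x = M, ∂F/∂y = N
Solution: 2x²y + 4xy² = C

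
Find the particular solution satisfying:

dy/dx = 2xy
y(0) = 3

General solution: y = Ce^(x²)
Applying IC y(0) = 3:
Particular solution: y = 3e^(x²)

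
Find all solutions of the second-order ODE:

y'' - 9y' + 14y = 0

Characteristic equation: r² - 9r + 14 = 0
Roots: r = 7, 2 (distinct real)
General solution: y = C₁e^(7x) + C₂e^(2x)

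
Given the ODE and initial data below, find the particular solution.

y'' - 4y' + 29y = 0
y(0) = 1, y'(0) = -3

General solution: y = e^(2x)(C₁cos(5x) + C₂sin(5x))
Complex roots r = 2 ± 5i
Applying ICs: C₁ = 1, C₂ = -1
Particular solution: y = e^(2x)(cos(5x) - sin(5x))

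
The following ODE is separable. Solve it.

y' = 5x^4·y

Separating variables and integrating:
ln|y| = x^5 + C

General solution: y = Ce^(x^5)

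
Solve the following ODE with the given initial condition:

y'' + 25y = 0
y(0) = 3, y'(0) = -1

General solution: y = C₁cos(5x) + C₂sin(5x)
Complex roots r = ±5i
Applying ICs: C₁ = 3, C₂ = -1/5
Particular solution: y = 3cos(5x) - (1/5)sin(5x)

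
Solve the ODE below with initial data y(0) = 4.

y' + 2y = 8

General solution: y = 4 + Ce^(-2x)
Applying y(0) = 4: C = 4 - 4 = 0
Particular solution: y = 4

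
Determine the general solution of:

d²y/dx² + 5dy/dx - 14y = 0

Characteristic equation: r² + 5r - 14 = 0
Roots: r = 2, -7 (distinct real)
General solution: y = C₁e^(2x) + C₂e^(-7x)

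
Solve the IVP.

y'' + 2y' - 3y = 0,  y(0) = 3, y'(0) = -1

General solution: y = C₁e^x + C₂e^(-3x)
Applying ICs: C₁ = 2, C₂ = 1
Particular solution: y = 2e^x + e^(-3x)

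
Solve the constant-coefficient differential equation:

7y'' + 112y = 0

Characteristic equation: 7r² + 112 = 0
Divide by 7: r² + 16 = 0
Roots: r = ±4i (complex conjugates)
General solution: y = C₁cos(4x) + C₂sin(4x)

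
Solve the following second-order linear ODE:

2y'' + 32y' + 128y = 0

Characteristic equation: 2r² + 32r + 128 = 0
Divide by 2: r² + 16r + 64 = 0
Factored: (r + 8)² = 0
Repeated root: r = -8
General solution: y = (C₁ + C₂x)e^(-8x)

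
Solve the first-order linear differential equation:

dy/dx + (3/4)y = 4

Using integrating factor method:

General solution: y = 16/3 + Ce^(-3x/4)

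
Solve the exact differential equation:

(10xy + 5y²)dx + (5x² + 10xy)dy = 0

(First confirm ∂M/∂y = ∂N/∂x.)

Verify exactness: ∂M/∂y = ∂N/∂x ✓
Find F(x,y) such that ∂F/∂x = M, ∂F/∂y = N
Solution: 5x²y + 5xy² = C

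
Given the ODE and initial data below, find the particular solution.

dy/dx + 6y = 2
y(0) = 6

General solution: y = 1/3 + Ce^(-6x)
Applying y(0) = 6: C = 6 - 1/3 = 17/3
Particular solution: y = 1/3 + (17/3)e^(-6x)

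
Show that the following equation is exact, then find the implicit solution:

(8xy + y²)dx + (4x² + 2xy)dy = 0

Verify exactness: ∂M/∂y = ∂N/∂x ✓
Find F(x,y) such that ∂F/∂x = M, ∂F/∂y = N
Solution: 4x²y + xy² = C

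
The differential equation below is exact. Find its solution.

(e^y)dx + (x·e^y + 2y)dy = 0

Verify exactness: ∂M/∂y = ∂N/∂x ✓
Find F(x,y) such that ∂F/∂x = M, ∂F/∂y = N
Solution: x·e^y + y² = C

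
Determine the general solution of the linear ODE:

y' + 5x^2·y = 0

Using integrating factor method:

General solution: y = Ce^(-5x^3/3)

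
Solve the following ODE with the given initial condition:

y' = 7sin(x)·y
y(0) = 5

General solution: y = Ce^(-7cos(x))
Applying IC y(0) = 5:
Particular solution: y = 5e^(7(1-cos(x)))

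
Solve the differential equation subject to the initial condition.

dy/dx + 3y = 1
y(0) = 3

General solution: y = 1/3 + Ce^(-3x)
Applying y(0) = 3: C = 3 - 1/3 = 8/3
Particular solution: y = 1/3 + (8/3)e^(-3x)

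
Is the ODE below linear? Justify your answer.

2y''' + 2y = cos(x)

Yes. Linear (y and its derivatives appear to the first power only, no products of y terms)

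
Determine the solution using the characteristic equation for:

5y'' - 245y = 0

Characteristic equation: 5r² - 245 = 0
Divide by 5: r² - 49 = 0
Roots: r = 7, -7 (distinct real)
General solution: y = C₁e^(7x) + C₂e^(-7x)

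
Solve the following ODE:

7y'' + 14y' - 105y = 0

Characteristic equation: 7r² + 14r - 105 = 0
Divide by 7: r² + 2r - 15 = 0
Roots: r = 3, -5 (distinct real)
General solution: y = C₁e^(3x) + C₂e^(-5x)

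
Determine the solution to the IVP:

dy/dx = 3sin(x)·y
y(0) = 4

General solution: y = Ce^(-3cos(x))
Applying IC y(0) = 4:
Particular solution: y = 4e^(3(1-cos(x)))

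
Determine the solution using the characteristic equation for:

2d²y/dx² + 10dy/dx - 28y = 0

Characteristic equation: 2r² + 10r - 28 = 0
Divide by 2: r² + 5r - 14 = 0
Roots: r = 2, -7 (distinct real)
General solution: y = C₁e^(2x) + C₂e^(-7x)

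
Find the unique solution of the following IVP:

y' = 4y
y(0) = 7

General solution: y = Ce^(4x)
Applying IC y(0) = 7:
Particular solution: y = 7e^(4x)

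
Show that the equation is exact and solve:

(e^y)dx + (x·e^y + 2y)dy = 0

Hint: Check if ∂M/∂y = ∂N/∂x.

Verify exactness: ∂M/∂y = ∂N/∂x ✓
Find F(x,y) such that ∂F/∂x = M, ∂F/∂y = N
Solution: x·e^y + y² = C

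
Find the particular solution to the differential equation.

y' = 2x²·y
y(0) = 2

General solution: y = Ce^(2x³/3)
Applying IC y(0) = 2:
Particular solution: y = 2e^(2x³/3)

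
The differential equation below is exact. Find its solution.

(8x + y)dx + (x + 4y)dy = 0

Verify exactness: ∂M/∂y = ∂N/∂x ✓
Find F(x,y) such that ∂F/∂x = M, ∂F/∂y = N
Solution: 4x² + xy + 2y² = C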